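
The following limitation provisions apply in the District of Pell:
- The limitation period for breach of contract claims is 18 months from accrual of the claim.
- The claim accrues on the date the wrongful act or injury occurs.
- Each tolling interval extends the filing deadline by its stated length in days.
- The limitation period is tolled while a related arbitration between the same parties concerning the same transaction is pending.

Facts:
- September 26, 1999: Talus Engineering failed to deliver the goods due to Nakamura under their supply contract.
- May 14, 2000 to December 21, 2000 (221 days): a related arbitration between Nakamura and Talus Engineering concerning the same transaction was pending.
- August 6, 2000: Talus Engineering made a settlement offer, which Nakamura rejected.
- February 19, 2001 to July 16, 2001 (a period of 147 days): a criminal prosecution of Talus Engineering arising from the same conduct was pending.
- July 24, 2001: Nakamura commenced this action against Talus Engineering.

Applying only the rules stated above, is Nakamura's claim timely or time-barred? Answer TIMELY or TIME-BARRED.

TIMELY

The limitation period began to run on September 26, 1999.
Adding the 18 months base period to September 26, 1999 gives a deadline of March 26, 2001, before any tolling.
Because the pending related arbitration ran from May 14, 2000 to December 21, 2000, the deadline is extended by 221 days to November 2, 2001.
No stated provision tolls the period for a criminal prosecution, so the interval from February 19, 2001 to July 16, 2001 has no effect on the deadline.
Nothing else in the chronology tolls or restarts the period.
Nakamura filed on July 24, 2001, before the November 2, 2001 deadline, so the action is timely.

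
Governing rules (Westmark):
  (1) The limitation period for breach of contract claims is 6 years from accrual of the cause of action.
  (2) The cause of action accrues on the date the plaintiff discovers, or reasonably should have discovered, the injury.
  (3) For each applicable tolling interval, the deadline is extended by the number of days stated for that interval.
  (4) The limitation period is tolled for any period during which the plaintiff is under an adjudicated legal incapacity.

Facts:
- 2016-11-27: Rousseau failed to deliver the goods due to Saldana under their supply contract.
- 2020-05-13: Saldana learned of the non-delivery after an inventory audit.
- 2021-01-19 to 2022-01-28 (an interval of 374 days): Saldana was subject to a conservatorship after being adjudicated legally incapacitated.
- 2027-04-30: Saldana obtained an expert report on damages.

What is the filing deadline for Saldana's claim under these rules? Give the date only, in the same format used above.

Accrual is tied to discovery, so the period began on 2020-05-13 rather than on 2016-11-27 when the act occurred.
Adding the 6 years base period to 2020-05-13 gives a deadline of 2026-05-13, before any tolling.
The period was tolled for 374 days by the plaintiff's legal incapacity (2021-01-19 to 2022-01-28), pushing the deadline to 2027-05-22.
Nothing else in the chronology tolls or restarts the period.

2027-05-22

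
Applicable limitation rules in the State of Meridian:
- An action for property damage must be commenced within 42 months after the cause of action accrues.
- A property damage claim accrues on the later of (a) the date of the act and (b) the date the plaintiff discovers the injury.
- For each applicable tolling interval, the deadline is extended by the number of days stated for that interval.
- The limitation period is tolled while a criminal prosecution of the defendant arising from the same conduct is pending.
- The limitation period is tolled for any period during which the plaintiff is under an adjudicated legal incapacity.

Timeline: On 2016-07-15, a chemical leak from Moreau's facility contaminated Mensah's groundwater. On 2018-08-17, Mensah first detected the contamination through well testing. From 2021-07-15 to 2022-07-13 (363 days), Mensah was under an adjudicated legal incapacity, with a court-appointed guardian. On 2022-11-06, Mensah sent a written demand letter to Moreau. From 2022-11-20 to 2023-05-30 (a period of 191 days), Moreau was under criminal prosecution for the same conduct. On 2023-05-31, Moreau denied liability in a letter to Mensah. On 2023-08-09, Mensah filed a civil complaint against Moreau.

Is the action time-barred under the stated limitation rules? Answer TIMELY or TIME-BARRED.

The claim accrued on 2018-08-17 — the later of the 2016-07-15 act and the 2018-08-17 discovery.
42 months from 2018-08-17 is 2022-02-17.
The period was tolled for 363 days by the plaintiff's legal incapacity (2021-07-15 to 2022-07-13), pushing the deadline to 2023-02-15.
The pending criminal prosecution from 2022-11-20 to 2023-05-30 tolled the period for 191 days, extending the deadline to 2023-08-25.
The other events in the timeline have no effect on the limitation period under the stated rules.
The 2023-08-09 filing precedes the 2023-08-25 deadline; the claim is timely.

TIMELY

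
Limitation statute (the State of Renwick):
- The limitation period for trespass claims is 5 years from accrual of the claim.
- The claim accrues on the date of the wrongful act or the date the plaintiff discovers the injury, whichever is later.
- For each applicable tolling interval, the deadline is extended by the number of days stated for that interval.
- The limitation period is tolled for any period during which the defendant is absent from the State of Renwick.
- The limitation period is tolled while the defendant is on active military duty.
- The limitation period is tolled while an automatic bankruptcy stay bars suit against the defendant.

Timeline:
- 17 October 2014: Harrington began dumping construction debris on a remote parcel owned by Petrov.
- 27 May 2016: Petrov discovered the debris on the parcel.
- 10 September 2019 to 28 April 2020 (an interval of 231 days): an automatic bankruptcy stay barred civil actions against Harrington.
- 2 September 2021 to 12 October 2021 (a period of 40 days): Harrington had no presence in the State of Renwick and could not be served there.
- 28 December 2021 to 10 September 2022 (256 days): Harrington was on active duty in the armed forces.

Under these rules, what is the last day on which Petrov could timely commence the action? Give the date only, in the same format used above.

5 November 2022

Because discovery on 27 May 2016 post-dates the 17 October 2014 act, accrual under the later-of rule falls on 27 May 2016.
5 years from 27 May 2016 is 27 May 2021.
The period was tolled for 231 days by the automatic bankruptcy stay (10 September 2019 to 28 April 2020), pushing the deadline to 13 January 2022.
The period was tolled for 40 days by the defendant's absence from the jurisdiction (2 September 2021 to 12 October 2021), pushing the deadline to 22 February 2022.
The period was tolled for 256 days by the defendant's active military service (28 December 2021 to 10 September 2022), pushing the deadline to 5 November 2022.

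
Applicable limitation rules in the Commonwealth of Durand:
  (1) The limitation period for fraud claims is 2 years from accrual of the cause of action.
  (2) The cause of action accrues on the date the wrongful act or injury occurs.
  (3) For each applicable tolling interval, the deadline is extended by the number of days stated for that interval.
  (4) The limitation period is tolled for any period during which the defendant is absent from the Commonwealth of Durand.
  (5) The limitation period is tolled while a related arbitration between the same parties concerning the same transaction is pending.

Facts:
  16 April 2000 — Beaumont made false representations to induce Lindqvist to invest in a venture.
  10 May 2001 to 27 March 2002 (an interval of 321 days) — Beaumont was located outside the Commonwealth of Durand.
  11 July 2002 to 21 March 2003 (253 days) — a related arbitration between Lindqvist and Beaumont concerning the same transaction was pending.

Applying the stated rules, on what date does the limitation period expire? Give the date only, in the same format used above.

The cause of action accrued on 16 April 2000, the date of the act.
The untolled deadline — 2 years after 16 April 2000 — is 16 April 2002.
The period was tolled for 321 days by the defendant's absence from the jurisdiction (10 May 2001 to 27 March 2002), pushing the deadline to 3 March 2003.
The period was tolled for 253 days by the pending related arbitration (11 July 2002 to 21 March 2003), pushing the deadline to 11 November 2003.

11 November 2003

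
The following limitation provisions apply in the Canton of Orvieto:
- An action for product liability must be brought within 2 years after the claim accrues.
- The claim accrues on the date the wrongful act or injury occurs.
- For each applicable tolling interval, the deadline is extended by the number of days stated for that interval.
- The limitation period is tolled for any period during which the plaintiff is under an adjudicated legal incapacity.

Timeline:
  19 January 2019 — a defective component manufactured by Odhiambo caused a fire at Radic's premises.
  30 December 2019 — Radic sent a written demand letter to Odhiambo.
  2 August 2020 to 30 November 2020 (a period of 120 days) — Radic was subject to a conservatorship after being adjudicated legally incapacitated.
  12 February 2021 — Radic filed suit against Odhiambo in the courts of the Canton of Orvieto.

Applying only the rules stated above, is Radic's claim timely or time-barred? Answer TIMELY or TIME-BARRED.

TIMELY

The limitation period began to run on 19 January 2019.
Adding the 2 years base period to 19 January 2019 gives a deadline of 19 January 2021, before any tolling.
Because the plaintiff's legal incapacity ran from 2 August 2020 to 30 November 2020, the deadline is extended by 120 days to 19 May 2021.
None of the other events listed affects the running of the period under the stated rules.
Filing on 12 February 2021 beat the 19 May 2021 deadline — the action is timely.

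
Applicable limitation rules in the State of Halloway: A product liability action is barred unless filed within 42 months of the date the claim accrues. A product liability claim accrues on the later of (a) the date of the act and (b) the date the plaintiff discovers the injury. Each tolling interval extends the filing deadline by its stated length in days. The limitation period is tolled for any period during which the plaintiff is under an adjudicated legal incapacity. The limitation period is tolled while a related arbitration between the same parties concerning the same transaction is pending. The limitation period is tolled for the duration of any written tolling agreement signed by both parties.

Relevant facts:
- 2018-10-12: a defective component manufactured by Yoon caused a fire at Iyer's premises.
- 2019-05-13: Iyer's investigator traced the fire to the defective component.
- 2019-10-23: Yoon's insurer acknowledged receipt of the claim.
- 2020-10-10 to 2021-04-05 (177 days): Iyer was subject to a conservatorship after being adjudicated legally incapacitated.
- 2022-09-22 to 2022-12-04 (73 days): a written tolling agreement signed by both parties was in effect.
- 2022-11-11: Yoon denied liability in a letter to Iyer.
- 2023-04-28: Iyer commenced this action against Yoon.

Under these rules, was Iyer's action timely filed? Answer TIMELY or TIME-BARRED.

TIMELY

The claim accrued on 2019-05-13 — the later of the 2018-10-12 act and the 2019-05-13 discovery.
42 months from 2019-05-13 is 2022-11-13.
The plaintiff's legal incapacity from 2020-10-10 to 2021-04-05 tolled the period for 177 days, extending the deadline to 2023-05-09.
The period was tolled for 73 days by the written tolling agreement (2022-09-22 to 2022-12-04), pushing the deadline to 2023-07-21.
None of the other events listed affects the running of the period under the stated rules.
Iyer filed on 2023-04-28, before the 2023-07-21 deadline, so the action is timely.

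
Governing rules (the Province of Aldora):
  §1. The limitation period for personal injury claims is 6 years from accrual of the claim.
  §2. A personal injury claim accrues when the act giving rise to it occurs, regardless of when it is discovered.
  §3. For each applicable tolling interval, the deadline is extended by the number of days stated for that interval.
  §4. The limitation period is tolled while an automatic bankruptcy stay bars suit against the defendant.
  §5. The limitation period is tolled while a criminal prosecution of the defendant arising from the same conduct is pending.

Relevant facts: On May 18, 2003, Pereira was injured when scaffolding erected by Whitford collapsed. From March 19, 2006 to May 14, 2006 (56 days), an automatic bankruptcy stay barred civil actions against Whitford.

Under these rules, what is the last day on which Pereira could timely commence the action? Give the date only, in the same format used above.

July 13, 2009

The claim accrued on May 18, 2003, when the wrongful act occurred.
The untolled deadline — 6 years after May 18, 2003 — is May 18, 2009.
Because the automatic bankruptcy stay ran from March 19, 2006 to May 14, 2006, the deadline is extended by 56 days to July 13, 2009.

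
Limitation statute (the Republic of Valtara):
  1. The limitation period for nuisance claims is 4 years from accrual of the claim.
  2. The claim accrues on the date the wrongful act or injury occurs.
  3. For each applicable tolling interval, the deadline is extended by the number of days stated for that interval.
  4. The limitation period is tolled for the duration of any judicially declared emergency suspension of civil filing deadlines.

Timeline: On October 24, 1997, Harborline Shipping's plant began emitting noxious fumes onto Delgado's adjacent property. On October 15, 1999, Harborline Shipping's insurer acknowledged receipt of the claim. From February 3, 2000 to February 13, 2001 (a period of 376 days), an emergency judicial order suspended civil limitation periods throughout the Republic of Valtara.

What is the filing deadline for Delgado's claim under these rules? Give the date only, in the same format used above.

November 4, 2002

The claim accrued on October 24, 1997, the date of the act.
The untolled deadline — 4 years after October 24, 1997 — is October 24, 2001.
Because the emergency suspension of filing deadlines ran from February 3, 2000 to February 13, 2001, the deadline is extended by 376 days to November 4, 2002.
The other events in the timeline have no effect on the limitation period under the stated rules.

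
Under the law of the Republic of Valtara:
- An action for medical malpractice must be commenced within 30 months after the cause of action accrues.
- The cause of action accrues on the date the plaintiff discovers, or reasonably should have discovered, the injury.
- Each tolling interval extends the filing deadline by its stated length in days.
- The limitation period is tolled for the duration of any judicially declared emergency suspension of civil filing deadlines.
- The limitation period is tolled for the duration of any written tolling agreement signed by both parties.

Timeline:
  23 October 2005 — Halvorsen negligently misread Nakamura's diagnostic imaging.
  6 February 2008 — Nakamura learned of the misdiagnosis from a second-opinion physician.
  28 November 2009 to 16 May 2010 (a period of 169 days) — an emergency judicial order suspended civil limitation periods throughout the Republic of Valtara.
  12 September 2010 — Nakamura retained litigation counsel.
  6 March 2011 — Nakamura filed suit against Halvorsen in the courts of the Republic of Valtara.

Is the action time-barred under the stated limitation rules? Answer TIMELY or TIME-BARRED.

Accrual is tied to discovery, so the period began on 6 February 2008 rather than on 23 October 2005 when the act occurred.
The untolled deadline — 30 months after 6 February 2008 — is 6 August 2010.
The period was tolled for 169 days by the emergency suspension of filing deadlines (28 November 2009 to 16 May 2010), pushing the deadline to 22 January 2011.
None of the other events listed affects the running of the period under the stated rules.
Nakamura filed on 6 March 2011, after the 22 January 2011 deadline, so the action is time-barred.

TIME-BARRED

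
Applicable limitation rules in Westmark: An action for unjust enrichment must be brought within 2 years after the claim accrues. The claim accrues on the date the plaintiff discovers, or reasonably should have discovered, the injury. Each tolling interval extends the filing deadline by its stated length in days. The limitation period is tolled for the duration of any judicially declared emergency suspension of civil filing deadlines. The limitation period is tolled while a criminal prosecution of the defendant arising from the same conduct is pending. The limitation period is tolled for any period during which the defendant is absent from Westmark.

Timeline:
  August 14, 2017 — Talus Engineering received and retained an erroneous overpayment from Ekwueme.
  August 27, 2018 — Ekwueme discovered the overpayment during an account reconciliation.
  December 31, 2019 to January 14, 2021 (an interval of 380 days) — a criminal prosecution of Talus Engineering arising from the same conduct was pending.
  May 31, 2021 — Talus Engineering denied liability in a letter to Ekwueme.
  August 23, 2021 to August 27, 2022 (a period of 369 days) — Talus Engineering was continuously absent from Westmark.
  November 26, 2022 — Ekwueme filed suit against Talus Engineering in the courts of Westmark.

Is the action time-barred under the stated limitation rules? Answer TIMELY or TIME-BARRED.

TIME-BARRED

Under the discovery rule, the claim accrued on August 27, 2018, when Ekwueme discovered the injury — not on the August 14, 2017 date of the underlying act.
2 years from August 27, 2018 is August 27, 2020.
Because the pending criminal prosecution ran from December 31, 2019 to January 14, 2021, the deadline is extended by 380 days to September 11, 2021.
The period was tolled for 369 days by the defendant's absence from the jurisdiction (August 23, 2021 to August 27, 2022), pushing the deadline to September 15, 2022.
None of the other events listed affects the running of the period under the stated rules.
The November 26, 2022 filing falls after the September 15, 2022 deadline; the claim is time-barred.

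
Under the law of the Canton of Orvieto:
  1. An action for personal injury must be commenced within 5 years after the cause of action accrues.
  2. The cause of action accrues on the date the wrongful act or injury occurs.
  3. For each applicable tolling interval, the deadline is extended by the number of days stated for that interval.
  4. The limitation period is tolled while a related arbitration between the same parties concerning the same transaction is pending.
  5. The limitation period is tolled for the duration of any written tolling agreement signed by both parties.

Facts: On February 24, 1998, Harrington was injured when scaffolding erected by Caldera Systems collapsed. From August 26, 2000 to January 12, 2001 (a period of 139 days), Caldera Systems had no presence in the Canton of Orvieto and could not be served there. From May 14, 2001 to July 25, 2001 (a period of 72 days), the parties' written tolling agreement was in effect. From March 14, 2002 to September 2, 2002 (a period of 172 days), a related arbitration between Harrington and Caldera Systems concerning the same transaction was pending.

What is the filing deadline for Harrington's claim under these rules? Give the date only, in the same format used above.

October 26, 2003

The limitation period began to run on February 24, 1998.
5 years from February 24, 1998 is February 24, 2003.
The written tolling agreement from May 14, 2001 to July 25, 2001 tolled the period for 72 days, extending the deadline to May 7, 2003.
The pending related arbitration from March 14, 2002 to September 2, 2002 tolled the period for 172 days, extending the deadline to October 26, 2003.
No stated provision tolls the period for the defendant's absence, so the interval from August 26, 2000 to January 12, 2001 has no effect on the deadline.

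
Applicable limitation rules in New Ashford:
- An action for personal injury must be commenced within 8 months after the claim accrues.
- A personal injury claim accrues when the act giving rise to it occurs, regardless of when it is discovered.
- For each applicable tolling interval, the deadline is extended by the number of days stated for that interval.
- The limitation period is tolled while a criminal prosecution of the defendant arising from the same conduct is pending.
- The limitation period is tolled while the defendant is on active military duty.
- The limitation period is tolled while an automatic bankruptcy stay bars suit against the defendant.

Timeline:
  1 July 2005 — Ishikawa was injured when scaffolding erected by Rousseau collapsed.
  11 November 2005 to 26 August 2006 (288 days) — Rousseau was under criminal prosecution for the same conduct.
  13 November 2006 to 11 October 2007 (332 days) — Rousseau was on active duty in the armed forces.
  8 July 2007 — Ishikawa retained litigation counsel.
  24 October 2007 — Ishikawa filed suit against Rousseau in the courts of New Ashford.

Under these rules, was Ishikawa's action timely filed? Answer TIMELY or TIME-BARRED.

TIMELY

The claim accrued on 1 July 2005, when the wrongful act occurred.
Adding the 8 months base period to 1 July 2005 gives a deadline of 1 March 2006, before any tolling.
Because the pending criminal prosecution ran from 11 November 2005 to 26 August 2006, the deadline is extended by 288 days to 14 December 2006.
The period was tolled for 332 days by the defendant's active military service (13 November 2006 to 11 October 2007), pushing the deadline to 11 November 2007.
The other events in the timeline have no effect on the limitation period under the stated rules.
Filing on 24 October 2007 beat the 11 November 2007 deadline — the action is timely.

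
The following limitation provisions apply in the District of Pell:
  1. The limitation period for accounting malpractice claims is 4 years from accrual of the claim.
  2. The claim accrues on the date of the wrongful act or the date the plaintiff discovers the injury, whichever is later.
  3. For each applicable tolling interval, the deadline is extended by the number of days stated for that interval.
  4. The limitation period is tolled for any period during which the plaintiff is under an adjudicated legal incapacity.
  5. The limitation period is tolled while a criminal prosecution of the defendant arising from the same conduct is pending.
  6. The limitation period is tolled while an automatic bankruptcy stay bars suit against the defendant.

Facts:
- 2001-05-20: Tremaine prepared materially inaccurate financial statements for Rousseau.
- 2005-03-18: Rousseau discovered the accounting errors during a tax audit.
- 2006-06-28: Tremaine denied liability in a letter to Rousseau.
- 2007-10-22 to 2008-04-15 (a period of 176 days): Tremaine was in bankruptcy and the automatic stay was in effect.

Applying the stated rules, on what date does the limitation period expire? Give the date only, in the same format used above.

The claim accrued on 2005-03-18 — the later of the 2001-05-20 act and the 2005-03-18 discovery.
Adding the 4 years base period to 2005-03-18 gives a deadline of 2009-03-18, before any tolling.
The automatic bankruptcy stay from 2007-10-22 to 2008-04-15 tolled the period for 176 days, extending the deadline to 2009-09-10.
None of the other events listed affects the running of the period under the stated rules.

2009-09-10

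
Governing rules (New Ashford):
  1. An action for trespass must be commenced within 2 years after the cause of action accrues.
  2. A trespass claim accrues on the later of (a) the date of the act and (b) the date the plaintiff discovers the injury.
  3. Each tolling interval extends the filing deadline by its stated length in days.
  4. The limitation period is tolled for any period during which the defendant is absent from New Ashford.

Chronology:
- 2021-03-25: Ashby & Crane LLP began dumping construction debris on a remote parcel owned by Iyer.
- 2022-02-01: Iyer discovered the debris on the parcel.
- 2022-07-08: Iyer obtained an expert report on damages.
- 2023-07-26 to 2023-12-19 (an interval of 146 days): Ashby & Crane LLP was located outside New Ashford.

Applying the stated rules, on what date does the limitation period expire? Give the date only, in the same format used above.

The claim accrued on 2022-02-01 — the later of the 2021-03-25 act and the 2022-02-01 discovery.
The untolled deadline — 2 years after 2022-02-01 — is 2024-02-01.
Because the defendant's absence from the jurisdiction ran from 2023-07-26 to 2023-12-19, the deadline is extended by 146 days to 2024-06-26.
None of the other events listed affects the running of the period under the stated rules.

2024-06-26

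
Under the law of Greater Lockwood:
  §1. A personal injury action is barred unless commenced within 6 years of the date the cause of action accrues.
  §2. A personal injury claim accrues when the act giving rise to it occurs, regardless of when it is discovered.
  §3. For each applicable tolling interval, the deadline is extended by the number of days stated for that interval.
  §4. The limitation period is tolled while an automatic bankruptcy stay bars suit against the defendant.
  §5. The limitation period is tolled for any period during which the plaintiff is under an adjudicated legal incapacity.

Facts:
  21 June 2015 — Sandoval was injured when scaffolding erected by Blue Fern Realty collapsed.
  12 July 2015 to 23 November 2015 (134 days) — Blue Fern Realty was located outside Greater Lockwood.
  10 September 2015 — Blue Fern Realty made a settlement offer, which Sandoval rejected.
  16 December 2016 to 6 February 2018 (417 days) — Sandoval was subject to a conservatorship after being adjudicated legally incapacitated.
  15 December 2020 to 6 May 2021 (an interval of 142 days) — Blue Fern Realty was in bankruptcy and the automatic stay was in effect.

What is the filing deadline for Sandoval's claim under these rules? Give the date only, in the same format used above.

1 January 2023

The cause of action accrued on 21 June 2015, the date of the act.
6 years from 21 June 2015 is 21 June 2021.
The plaintiff's legal incapacity from 16 December 2016 to 6 February 2018 tolled the period for 417 days, extending the deadline to 12 August 2022.
Because the automatic bankruptcy stay ran from 15 December 2020 to 6 May 2021, the deadline is extended by 142 days to 1 January 2023.
No stated provision tolls the period for the defendant's absence, so the interval from 12 July 2015 to 23 November 2015 has no effect on the deadline.
The other events in the timeline have no effect on the limitation period under the stated rules.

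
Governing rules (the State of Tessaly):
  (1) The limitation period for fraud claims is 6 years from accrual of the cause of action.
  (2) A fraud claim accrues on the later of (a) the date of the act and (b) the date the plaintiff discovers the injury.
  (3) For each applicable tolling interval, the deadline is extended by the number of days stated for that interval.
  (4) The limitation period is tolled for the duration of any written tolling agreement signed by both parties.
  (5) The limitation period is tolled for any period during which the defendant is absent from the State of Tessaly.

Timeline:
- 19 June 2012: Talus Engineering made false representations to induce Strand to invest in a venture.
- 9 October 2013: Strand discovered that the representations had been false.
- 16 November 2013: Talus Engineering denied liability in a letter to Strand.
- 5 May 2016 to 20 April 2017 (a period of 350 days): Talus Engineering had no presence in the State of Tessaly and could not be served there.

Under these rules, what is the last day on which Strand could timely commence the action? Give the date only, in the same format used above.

23 September 2020

Taking the later of the act (19 June 2012) and discovery (9 October 2013), the claim accrued on 9 October 2013.
The untolled deadline — 6 years after 9 October 2013 — is 9 October 2019.
Because the defendant's absence from the jurisdiction ran from 5 May 2016 to 20 April 2017, the deadline is extended by 350 days to 23 September 2020.
None of the other events listed affects the running of the period under the stated rules.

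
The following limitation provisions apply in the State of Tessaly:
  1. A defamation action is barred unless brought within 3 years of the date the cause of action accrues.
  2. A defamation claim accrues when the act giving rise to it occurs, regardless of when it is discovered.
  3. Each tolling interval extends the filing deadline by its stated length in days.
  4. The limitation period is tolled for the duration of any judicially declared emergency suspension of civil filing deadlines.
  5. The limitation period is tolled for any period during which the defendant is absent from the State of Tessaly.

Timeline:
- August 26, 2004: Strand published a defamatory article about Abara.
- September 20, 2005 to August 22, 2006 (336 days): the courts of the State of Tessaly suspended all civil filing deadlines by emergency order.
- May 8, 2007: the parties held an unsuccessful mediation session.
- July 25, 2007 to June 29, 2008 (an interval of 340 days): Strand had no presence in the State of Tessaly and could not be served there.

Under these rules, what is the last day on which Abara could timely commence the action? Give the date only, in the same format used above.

The claim accrued on August 26, 2004, when the wrongful act occurred.
3 years from August 26, 2004 is August 26, 2007.
Because the emergency suspension of filing deadlines ran from September 20, 2005 to August 22, 2006, the deadline is extended by 336 days to July 27, 2008.
The defendant's absence from the jurisdiction from July 25, 2007 to June 29, 2008 tolled the period for 340 days, extending the deadline to July 2, 2009.
None of the other events listed affects the running of the period under the stated rules.

July 2, 2009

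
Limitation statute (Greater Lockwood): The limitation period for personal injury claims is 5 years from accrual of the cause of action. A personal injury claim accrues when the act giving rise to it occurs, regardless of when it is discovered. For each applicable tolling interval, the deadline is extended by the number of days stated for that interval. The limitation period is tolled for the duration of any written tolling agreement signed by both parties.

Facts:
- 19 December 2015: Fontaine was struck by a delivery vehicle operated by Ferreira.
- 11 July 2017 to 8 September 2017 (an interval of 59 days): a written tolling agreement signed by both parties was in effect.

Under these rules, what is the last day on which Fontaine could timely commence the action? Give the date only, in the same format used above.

16 February 2021

The limitation period began to run on 19 December 2015.
The untolled deadline — 5 years after 19 December 2015 — is 19 December 2020.
The written tolling agreement from 11 July 2017 to 8 September 2017 tolled the period for 59 days, extending the deadline to 16 February 2021.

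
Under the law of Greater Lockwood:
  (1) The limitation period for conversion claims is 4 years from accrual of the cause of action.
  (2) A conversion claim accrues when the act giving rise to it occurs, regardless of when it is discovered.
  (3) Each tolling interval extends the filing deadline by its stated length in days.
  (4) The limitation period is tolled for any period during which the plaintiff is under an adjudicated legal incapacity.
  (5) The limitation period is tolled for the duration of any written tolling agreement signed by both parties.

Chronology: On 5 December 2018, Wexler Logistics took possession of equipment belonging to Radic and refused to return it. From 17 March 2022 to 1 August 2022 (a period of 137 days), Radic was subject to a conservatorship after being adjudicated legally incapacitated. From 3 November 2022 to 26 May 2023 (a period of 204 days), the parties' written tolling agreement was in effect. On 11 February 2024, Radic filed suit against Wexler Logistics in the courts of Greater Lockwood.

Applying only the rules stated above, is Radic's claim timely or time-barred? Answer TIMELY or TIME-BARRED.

The limitation period began to run on 5 December 2018.
Adding the 4 years base period to 5 December 2018 gives a deadline of 5 December 2022, before any tolling.
The plaintiff's legal incapacity from 17 March 2022 to 1 August 2022 tolled the period for 137 days, extending the deadline to 21 April 2023.
The written tolling agreement from 3 November 2022 to 26 May 2023 tolled the period for 204 days, extending the deadline to 11 November 2023.
Filing on 11 February 2024 missed the 11 November 2023 deadline — the action is time-barred.

TIME-BARRED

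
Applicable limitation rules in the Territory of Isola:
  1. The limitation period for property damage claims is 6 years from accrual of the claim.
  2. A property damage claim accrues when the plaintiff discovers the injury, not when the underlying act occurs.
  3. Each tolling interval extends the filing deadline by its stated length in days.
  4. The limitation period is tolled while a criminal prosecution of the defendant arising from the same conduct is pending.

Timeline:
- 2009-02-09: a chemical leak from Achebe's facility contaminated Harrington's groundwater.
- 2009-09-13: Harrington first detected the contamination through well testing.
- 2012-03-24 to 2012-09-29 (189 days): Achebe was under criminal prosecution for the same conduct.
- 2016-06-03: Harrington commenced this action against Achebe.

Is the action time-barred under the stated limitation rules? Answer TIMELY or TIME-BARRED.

Accrual is tied to discovery, so the period began on 2009-09-13 rather than on 2009-02-09 when the act occurred.
The untolled deadline — 6 years after 2009-09-13 — is 2015-09-13.
The period was tolled for 189 days by the pending criminal prosecution (2012-03-24 to 2012-09-29), pushing the deadline to 2016-03-20.
Filing on 2016-06-03 missed the 2016-03-20 deadline — the action is time-barred.

TIME-BARRED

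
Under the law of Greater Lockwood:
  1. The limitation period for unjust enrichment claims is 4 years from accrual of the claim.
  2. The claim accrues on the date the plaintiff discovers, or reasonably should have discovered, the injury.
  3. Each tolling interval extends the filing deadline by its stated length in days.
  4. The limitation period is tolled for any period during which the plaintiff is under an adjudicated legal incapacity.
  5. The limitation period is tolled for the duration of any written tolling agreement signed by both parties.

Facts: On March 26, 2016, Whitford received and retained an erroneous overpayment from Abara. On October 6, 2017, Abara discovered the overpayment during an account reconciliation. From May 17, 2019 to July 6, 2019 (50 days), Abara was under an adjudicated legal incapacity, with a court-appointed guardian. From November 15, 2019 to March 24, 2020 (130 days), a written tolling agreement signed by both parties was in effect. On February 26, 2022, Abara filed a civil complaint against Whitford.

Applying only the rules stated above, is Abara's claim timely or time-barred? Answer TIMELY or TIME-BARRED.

Accrual is tied to discovery, so the period began on October 6, 2017 rather than on March 26, 2016 when the act occurred.
The untolled deadline — 4 years after October 6, 2017 — is October 6, 2021.
The period was tolled for 50 days by the plaintiff's legal incapacity (May 17, 2019 to July 6, 2019), pushing the deadline to November 25, 2021.
Because the written tolling agreement ran from November 15, 2019 to March 24, 2020, the deadline is extended by 130 days to April 4, 2022.
Filing on February 26, 2022 beat the April 4, 2022 deadline — the action is timely.

TIMELY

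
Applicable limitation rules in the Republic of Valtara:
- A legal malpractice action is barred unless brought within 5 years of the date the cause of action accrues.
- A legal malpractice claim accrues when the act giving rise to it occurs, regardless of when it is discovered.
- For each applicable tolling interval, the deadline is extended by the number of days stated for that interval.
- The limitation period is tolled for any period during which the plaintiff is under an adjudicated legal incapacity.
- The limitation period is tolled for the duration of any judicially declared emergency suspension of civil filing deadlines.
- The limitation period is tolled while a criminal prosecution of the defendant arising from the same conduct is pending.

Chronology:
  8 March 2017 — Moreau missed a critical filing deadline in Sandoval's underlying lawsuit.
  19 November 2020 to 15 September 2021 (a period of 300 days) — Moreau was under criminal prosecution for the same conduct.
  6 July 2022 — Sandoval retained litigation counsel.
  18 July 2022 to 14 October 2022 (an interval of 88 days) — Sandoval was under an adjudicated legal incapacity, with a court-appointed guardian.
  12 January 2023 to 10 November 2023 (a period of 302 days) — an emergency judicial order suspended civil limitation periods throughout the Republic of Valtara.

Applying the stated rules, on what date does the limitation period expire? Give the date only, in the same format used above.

The claim accrued on 8 March 2017, when the wrongful act occurred.
The untolled deadline — 5 years after 8 March 2017 — is 8 March 2022.
Because the pending criminal prosecution ran from 19 November 2020 to 15 September 2021, the deadline is extended by 300 days to 2 January 2023.
The plaintiff's legal incapacity from 18 July 2022 to 14 October 2022 tolled the period for 88 days, extending the deadline to 31 March 2023.
Because the emergency suspension of filing deadlines ran from 12 January 2023 to 10 November 2023, the deadline is extended by 302 days to 27 January 2024.
None of the other events listed affects the running of the period under the stated rules.

27 January 2024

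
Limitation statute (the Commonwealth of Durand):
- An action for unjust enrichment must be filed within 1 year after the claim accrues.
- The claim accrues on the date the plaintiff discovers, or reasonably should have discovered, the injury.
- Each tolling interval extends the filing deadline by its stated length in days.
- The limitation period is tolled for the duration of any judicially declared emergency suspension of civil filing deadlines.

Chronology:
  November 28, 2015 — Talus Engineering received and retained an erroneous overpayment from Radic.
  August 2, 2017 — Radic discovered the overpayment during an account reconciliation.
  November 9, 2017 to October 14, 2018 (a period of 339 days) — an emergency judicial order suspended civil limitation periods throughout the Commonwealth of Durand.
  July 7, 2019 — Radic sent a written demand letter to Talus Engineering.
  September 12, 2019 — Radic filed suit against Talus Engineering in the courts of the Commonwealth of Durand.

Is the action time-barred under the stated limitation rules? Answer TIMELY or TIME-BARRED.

TIME-BARRED

Accrual is tied to discovery, so the period began on August 2, 2017 rather than on November 28, 2015 when the act occurred.
1 year from August 2, 2017 is August 2, 2018.
Because the emergency suspension of filing deadlines ran from November 9, 2017 to October 14, 2018, the deadline is extended by 339 days to July 7, 2019.
The other events in the timeline have no effect on the limitation period under the stated rules.
The September 12, 2019 filing falls after the July 7, 2019 deadline; the claim is time-barred.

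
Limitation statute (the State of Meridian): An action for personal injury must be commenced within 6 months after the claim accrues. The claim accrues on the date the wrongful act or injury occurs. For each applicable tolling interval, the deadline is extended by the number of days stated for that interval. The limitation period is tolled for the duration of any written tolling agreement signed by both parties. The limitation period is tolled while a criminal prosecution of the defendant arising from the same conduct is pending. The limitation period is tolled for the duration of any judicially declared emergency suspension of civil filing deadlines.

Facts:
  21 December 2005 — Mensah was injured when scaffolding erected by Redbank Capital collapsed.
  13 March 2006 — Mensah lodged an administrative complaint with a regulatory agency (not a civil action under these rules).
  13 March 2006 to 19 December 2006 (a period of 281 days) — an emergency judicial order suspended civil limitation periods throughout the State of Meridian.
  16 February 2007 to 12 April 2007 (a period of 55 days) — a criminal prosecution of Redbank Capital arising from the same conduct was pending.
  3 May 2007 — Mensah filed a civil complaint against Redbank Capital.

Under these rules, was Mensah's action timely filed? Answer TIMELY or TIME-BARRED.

TIMELY

The limitation period began to run on 21 December 2005.
The untolled deadline — 6 months after 21 December 2005 — is 21 June 2006.
Because the emergency suspension of filing deadlines ran from 13 March 2006 to 19 December 2006, the deadline is extended by 281 days to 29 March 2007.
The pending criminal prosecution from 16 February 2007 to 12 April 2007 tolled the period for 55 days, extending the deadline to 23 May 2007.
None of the other events listed affects the running of the period under the stated rules.
Filing on 3 May 2007 beat the 23 May 2007 deadline — the action is timely.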